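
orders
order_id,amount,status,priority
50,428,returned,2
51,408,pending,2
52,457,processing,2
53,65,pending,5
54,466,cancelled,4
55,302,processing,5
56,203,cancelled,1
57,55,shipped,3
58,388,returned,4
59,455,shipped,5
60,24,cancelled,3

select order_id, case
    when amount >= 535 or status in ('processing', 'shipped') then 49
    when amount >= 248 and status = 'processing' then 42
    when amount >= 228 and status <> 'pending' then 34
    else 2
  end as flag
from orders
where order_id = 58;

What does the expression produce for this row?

34

order_id = 58: amount=388, status=returned, priority=4.
amount >= 535 or status in ('processing', 'shipped') → false
amount >= 248 and status = 'processing' → false
amount >= 228 and status <> 'pending' → true → 34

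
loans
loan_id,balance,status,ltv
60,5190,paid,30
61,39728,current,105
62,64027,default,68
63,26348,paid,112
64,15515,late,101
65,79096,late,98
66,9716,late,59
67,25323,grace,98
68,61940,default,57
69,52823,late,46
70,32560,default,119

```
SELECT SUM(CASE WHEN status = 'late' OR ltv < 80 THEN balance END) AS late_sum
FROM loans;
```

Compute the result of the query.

loan_id=60: ✓ → 5190
loan_id=61: ✗
loan_id=62: ✓ → 64027
loan_id=63: ✗
loan_id=64: ✓ → 15515
loan_id=65: ✓ → 79096
loan_id=66: ✓ → 9716
loan_id=67: ✗
loan_id=68: ✓ → 61940
loan_id=69: ✓ → 52823
loan_id=70: ✗
late_sum = 5190 + 64027 + 15515 + 79096 + 9716 + 61940 + 52823 = 288307

288307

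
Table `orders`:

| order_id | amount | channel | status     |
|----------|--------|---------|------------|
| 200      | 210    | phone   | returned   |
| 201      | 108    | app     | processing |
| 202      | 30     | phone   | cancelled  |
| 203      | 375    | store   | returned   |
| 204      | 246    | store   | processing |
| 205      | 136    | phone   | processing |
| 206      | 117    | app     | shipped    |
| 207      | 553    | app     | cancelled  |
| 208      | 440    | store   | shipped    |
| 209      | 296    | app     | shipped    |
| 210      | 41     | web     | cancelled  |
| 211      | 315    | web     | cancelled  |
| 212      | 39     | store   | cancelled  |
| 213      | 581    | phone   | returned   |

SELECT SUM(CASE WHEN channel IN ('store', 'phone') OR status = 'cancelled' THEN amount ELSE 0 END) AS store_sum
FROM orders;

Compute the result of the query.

2966

order_id=200: ✓ → 210
order_id=201: ✗
order_id=202: ✓ → 30
order_id=203: ✓ → 375
order_id=204: ✓ → 246
order_id=205: ✓ → 136
order_id=206: ✗
order_id=207: ✓ → 553
order_id=208: ✓ → 440
order_id=209: ✗
order_id=210: ✓ → 41
order_id=211: ✓ → 315
order_id=212: ✓ → 39
order_id=213: ✓ → 581
store_sum = 210 + 30 + 375 + 246 + 136 + 553 + 440 + 41 + 315 + 39 + 581 = 2966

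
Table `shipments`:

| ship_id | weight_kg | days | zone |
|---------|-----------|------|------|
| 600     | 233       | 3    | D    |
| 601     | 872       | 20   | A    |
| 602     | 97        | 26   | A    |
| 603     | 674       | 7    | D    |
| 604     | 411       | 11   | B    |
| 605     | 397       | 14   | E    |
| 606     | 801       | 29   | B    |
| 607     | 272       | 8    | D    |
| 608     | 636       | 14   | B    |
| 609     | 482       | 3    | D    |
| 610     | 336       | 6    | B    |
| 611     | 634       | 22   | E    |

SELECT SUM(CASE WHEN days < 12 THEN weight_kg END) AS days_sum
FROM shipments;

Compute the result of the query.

2408

ship_id=600: ✓ → 233
ship_id=601: ✗
ship_id=602: ✗
ship_id=603: ✓ → 674
ship_id=604: ✓ → 411
ship_id=605: ✗
ship_id=606: ✗
ship_id=607: ✓ → 272
ship_id=608: ✗
ship_id=609: ✓ → 482
ship_id=610: ✓ → 336
ship_id=611: ✗
days_sum = 233 + 674 + 411 + 272 + 482 + 336 = 2408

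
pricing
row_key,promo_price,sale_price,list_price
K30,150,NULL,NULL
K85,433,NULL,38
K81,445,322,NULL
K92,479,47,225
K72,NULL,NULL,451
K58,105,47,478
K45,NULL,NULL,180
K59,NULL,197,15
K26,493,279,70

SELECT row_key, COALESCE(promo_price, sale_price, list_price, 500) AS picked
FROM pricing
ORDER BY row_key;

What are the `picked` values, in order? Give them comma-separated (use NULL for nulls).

493, 150, 180, 105, 197, 451, 445, 433, 479

row_key=K26: promo_price=493 → 493
row_key=K30: promo_price=150 → 150
row_key=K45: promo_price=NULL, sale_price=NULL, list_price=180 → 180
row_key=K58: promo_price=105 → 105
row_key=K59: promo_price=NULL, sale_price=197 → 197
row_key=K72: promo_price=NULL, sale_price=NULL, list_price=451 → 451
row_key=K81: promo_price=445 → 445
row_key=K85: promo_price=433 → 433
row_key=K92: promo_price=479 → 479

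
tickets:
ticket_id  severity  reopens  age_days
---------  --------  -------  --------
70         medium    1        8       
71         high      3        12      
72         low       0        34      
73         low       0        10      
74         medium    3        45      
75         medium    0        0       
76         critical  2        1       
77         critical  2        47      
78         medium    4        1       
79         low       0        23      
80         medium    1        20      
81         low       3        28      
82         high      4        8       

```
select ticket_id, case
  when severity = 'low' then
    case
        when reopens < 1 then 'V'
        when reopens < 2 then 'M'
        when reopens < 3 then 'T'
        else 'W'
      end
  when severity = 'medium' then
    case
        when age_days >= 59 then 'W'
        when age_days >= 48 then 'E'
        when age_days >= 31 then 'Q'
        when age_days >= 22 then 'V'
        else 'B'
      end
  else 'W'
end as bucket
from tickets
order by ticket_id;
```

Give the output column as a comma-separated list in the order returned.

B, W, V, V, Q, B, W, W, B, V, B, W, W

ticket_id=70: severity='medium' → inner[ELSE] → B
ticket_id=71: severity='high' → outer ELSE → W
ticket_id=72: severity='low' → inner[reopens < 1] → V
ticket_id=73: severity='low' → inner[reopens < 1] → V
ticket_id=74: severity='medium' → inner[age_days >= 31] → Q
ticket_id=75: severity='medium' → inner[ELSE] → B
ticket_id=76: severity='critical' → outer ELSE → W
ticket_id=77: severity='critical' → outer ELSE → W
ticket_id=78: severity='medium' → inner[ELSE] → B
ticket_id=79: severity='low' → inner[reopens < 1] → V
ticket_id=80: severity='medium' → inner[ELSE] → B
ticket_id=81: severity='low' → inner[ELSE] → W
ticket_id=82: severity='high' → outer ELSE → W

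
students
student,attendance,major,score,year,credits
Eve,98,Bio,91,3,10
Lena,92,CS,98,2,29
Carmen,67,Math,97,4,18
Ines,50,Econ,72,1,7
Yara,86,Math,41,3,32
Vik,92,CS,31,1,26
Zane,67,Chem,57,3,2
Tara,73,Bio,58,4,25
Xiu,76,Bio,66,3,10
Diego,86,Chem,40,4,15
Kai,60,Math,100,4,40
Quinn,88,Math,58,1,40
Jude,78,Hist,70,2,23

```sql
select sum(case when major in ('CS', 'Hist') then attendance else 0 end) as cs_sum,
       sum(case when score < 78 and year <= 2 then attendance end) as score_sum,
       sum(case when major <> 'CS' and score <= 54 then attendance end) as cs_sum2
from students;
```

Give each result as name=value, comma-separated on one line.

cs_sum=262, score_sum=308, cs_sum2=172

[cs_sum: major in ('CS', 'Hist')]
student=Eve: ✗
student=Lena: ✓ → 92
student=Carmen: ✗
student=Ines: ✗
student=Yara: ✗
student=Vik: ✓ → 92
student=Zane: ✗
student=Tara: ✗
student=Xiu: ✗
student=Diego: ✗
student=Kai: ✗
student=Quinn: ✗
student=Jude: ✓ → 78
cs_sum = 92 + 92 + 78 = 262
—
[score_sum: score < 78 and year <= 2]
student=Eve: ✗
student=Lena: ✗
student=Carmen: ✗
student=Ines: ✓ → 50
student=Yara: ✗
student=Vik: ✓ → 92
student=Zane: ✗
student=Tara: ✗
student=Xiu: ✗
student=Diego: ✗
student=Kai: ✗
student=Quinn: ✓ → 88
student=Jude: ✓ → 78
score_sum = 50 + 92 + 88 + 78 = 308
—
[cs_sum2: major <> 'CS' and score <= 54]
student=Eve: ✗
student=Lena: ✗
student=Carmen: ✗
student=Ines: ✗
student=Yara: ✓ → 86
student=Vik: ✗
student=Zane: ✗
student=Tara: ✗
student=Xiu: ✗
student=Diego: ✓ → 86
student=Kai: ✗
student=Quinn: ✗
student=Jude: ✗
cs_sum2 = 86 + 86 = 172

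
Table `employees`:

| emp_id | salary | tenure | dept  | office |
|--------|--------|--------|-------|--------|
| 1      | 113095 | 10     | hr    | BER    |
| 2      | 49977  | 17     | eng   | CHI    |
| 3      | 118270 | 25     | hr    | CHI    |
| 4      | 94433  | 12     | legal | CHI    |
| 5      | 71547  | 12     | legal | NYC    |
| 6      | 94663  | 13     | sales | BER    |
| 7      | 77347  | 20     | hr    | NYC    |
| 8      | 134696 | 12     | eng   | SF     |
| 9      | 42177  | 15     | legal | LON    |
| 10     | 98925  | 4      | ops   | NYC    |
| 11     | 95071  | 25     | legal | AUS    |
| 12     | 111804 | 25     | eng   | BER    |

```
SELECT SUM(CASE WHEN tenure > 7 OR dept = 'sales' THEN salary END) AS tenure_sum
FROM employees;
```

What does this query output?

emp_id=1: ✓ → 113095
emp_id=2: ✓ → 49977
emp_id=3: ✓ → 118270
emp_id=4: ✓ → 94433
emp_id=5: ✓ → 71547
emp_id=6: ✓ → 94663
emp_id=7: ✓ → 77347
emp_id=8: ✓ → 134696
emp_id=9: ✓ → 42177
emp_id=10: ✗
emp_id=11: ✓ → 95071
emp_id=12: ✓ → 111804
tenure_sum = 113095 + 49977 + 118270 + 94433 + 71547 + 94663 + 77347 + 134696 + 42177 + 95071 + 111804 = 1003080

1003080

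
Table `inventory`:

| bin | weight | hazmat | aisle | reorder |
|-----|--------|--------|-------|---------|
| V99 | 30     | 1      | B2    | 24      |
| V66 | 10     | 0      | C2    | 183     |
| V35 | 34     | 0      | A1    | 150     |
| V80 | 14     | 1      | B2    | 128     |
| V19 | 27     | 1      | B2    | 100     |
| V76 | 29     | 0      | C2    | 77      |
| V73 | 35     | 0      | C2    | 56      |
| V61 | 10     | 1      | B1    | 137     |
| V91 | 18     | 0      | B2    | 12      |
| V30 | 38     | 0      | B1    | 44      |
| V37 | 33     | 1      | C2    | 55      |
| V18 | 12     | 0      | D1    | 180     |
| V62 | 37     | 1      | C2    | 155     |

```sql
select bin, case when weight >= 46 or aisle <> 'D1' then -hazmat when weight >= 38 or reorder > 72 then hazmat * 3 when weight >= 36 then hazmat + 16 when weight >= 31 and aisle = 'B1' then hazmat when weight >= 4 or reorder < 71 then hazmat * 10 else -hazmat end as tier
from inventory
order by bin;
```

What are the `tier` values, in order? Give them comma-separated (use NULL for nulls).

bin=V18: weight >= 38 or reorder > 72 → 0
bin=V19: weight >= 46 or aisle <> 'D1' → -1
bin=V30: weight >= 46 or aisle <> 'D1' → 0
bin=V35: weight >= 46 or aisle <> 'D1' → 0
bin=V37: weight >= 46 or aisle <> 'D1' → -1
bin=V61: weight >= 46 or aisle <> 'D1' → -1
bin=V62: weight >= 46 or aisle <> 'D1' → -1
bin=V66: weight >= 46 or aisle <> 'D1' → 0
bin=V73: weight >= 46 or aisle <> 'D1' → 0
bin=V76: weight >= 46 or aisle <> 'D1' → 0
bin=V80: weight >= 46 or aisle <> 'D1' → -1
bin=V91: weight >= 46 or aisle <> 'D1' → 0
bin=V99: weight >= 46 or aisle <> 'D1' → -1

0, -1, 0, 0, -1, -1, -1, 0, 0, 0, -1, 0, -1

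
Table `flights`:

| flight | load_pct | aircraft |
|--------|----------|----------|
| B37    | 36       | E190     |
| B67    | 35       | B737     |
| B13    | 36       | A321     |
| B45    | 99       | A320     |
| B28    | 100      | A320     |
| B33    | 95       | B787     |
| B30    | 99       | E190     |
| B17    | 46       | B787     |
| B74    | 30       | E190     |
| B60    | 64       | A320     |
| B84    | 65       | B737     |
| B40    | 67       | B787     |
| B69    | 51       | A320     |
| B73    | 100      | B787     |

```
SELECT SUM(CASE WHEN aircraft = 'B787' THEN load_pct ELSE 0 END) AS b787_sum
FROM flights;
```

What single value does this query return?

flight=B37: ✗
flight=B67: ✗
flight=B13: ✗
flight=B45: ✗
flight=B28: ✗
flight=B33: ✓ → 95
flight=B30: ✗
flight=B17: ✓ → 46
flight=B74: ✗
flight=B60: ✗
flight=B84: ✗
flight=B40: ✓ → 67
flight=B69: ✗
flight=B73: ✓ → 100
b787_sum = 95 + 46 + 67 + 100 = 308

308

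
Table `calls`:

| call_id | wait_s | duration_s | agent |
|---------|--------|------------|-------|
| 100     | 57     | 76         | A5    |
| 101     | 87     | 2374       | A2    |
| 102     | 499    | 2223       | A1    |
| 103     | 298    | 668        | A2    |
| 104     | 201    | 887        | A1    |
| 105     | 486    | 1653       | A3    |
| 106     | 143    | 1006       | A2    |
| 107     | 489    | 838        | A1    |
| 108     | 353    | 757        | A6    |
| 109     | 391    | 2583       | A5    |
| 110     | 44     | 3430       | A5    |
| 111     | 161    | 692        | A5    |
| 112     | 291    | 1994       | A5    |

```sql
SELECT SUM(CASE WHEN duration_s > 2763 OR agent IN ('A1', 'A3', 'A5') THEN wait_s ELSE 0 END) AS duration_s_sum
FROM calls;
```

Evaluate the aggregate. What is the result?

2619

call_id=100: ✓ → 57
call_id=101: ✗
call_id=102: ✓ → 499
call_id=103: ✗
call_id=104: ✓ → 201
call_id=105: ✓ → 486
call_id=106: ✗
call_id=107: ✓ → 489
call_id=108: ✗
call_id=109: ✓ → 391
call_id=110: ✓ → 44
call_id=111: ✓ → 161
call_id=112: ✓ → 291
duration_s_sum = 57 + 499 + 201 + 486 + 489 + 391 + 44 + 161 + 291 = 2619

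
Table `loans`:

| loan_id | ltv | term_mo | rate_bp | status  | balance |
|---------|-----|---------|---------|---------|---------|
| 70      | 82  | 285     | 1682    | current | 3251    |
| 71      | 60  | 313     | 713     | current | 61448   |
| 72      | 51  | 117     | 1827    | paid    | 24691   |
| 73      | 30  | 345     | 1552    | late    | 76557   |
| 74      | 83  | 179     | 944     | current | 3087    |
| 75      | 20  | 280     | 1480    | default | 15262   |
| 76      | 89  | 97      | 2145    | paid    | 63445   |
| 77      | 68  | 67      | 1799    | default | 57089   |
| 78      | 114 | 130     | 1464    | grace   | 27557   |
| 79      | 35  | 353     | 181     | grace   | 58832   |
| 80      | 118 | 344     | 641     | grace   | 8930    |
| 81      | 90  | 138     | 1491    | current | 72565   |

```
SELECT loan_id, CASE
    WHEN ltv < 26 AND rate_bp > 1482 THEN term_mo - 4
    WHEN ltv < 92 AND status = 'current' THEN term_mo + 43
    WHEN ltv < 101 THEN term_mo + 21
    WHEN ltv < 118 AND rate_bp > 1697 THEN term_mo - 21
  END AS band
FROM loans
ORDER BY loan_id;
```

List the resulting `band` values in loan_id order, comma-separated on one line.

loan_id=70: ltv < 92 AND status = 'current' → 328
loan_id=71: ltv < 92 AND status = 'current' → 356
loan_id=72: ltv < 101 → 138
loan_id=73: ltv < 101 → 366
loan_id=74: ltv < 92 AND status = 'current' → 222
loan_id=75: ltv < 101 → 301
loan_id=76: ltv < 101 → 118
loan_id=77: ltv < 101 → 88
loan_id=78: (no match → NULL) → NULL
loan_id=79: ltv < 101 → 374
loan_id=80: (no match → NULL) → NULL
loan_id=81: ltv < 92 AND status = 'current' → 181

328, 356, 138, 366, 222, 301, 118, 88, NULL, 374, NULL, 181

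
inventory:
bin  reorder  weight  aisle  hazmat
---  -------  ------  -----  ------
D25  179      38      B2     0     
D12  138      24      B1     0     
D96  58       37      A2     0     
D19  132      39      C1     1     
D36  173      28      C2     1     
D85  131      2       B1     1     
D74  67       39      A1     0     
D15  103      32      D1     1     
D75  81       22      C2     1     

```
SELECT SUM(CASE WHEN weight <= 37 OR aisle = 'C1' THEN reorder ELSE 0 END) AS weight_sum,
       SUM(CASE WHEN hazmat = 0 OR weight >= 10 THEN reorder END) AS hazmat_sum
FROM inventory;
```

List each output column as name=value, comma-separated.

[weight_sum: weight <= 37 OR aisle = 'C1']
bin=D25: ✗
bin=D12: ✓ → 138
bin=D96: ✓ → 58
bin=D19: ✓ → 132
bin=D36: ✓ → 173
bin=D85: ✓ → 131
bin=D74: ✗
bin=D15: ✓ → 103
bin=D75: ✓ → 81
weight_sum = 138 + 58 + 132 + 173 + 131 + 103 + 81 = 816
—
[hazmat_sum: hazmat = 0 OR weight >= 10]
bin=D25: ✓ → 179
bin=D12: ✓ → 138
bin=D96: ✓ → 58
bin=D19: ✓ → 132
bin=D36: ✓ → 173
bin=D85: ✗
bin=D74: ✓ → 67
bin=D15: ✓ → 103
bin=D75: ✓ → 81
hazmat_sum = 179 + 138 + 58 + 132 + 173 + 67 + 103 + 81 = 931

weight_sum=816, hazmat_sum=931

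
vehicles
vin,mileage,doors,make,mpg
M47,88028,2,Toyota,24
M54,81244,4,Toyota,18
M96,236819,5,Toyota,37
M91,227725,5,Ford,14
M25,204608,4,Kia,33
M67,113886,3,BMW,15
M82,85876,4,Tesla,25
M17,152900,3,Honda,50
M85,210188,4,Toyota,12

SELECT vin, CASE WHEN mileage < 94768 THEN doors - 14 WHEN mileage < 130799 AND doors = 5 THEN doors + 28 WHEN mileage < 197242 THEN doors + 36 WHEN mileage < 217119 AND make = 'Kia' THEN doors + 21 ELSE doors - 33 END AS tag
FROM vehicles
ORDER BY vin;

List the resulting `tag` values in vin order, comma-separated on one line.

vin=M17: mileage < 197242 → 39
vin=M25: mileage < 217119 AND make = 'Kia' → 25
vin=M47: mileage < 94768 → -12
vin=M54: mileage < 94768 → -10
vin=M67: mileage < 197242 → 39
vin=M82: mileage < 94768 → -10
vin=M85: ELSE → -29
vin=M91: ELSE → -28
vin=M96: ELSE → -28

39, 25, -12, -10, 39, -10, -29, -28, -28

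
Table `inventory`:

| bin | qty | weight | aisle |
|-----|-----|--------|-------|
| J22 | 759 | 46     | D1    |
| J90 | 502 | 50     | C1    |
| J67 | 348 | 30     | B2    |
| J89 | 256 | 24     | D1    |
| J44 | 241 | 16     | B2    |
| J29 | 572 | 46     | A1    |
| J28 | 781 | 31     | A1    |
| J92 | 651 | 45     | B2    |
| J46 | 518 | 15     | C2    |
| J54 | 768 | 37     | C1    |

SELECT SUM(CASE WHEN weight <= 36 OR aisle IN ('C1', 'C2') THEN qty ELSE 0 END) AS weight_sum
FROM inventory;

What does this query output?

3414

bin=J22: ✗
bin=J90: ✓ → 502
bin=J67: ✓ → 348
bin=J89: ✓ → 256
bin=J44: ✓ → 241
bin=J29: ✗
bin=J28: ✓ → 781
bin=J92: ✗
bin=J46: ✓ → 518
bin=J54: ✓ → 768
weight_sum = 502 + 348 + 256 + 241 + 781 + 518 + 768 = 3414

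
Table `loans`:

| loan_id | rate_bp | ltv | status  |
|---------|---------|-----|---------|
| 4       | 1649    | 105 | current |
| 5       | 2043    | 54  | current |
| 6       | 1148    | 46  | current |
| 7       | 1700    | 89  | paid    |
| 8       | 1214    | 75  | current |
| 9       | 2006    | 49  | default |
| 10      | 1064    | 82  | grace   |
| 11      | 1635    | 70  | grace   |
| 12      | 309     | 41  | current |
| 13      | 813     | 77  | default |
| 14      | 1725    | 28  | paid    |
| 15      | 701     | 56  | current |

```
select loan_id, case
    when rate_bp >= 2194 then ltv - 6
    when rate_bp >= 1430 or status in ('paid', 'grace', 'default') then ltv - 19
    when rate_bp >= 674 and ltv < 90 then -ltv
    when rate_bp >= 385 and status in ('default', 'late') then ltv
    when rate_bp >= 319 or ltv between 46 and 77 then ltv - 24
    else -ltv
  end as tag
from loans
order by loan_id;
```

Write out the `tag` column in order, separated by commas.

loan_id=4: rate_bp >= 1430 or status in ('paid', 'grace', 'default') → 86
loan_id=5: rate_bp >= 1430 or status in ('paid', 'grace', 'default') → 35
loan_id=6: rate_bp >= 674 and ltv < 90 → -46
loan_id=7: rate_bp >= 1430 or status in ('paid', 'grace', 'default') → 70
loan_id=8: rate_bp >= 674 and ltv < 90 → -75
loan_id=9: rate_bp >= 1430 or status in ('paid', 'grace', 'default') → 30
loan_id=10: rate_bp >= 1430 or status in ('paid', 'grace', 'default') → 63
loan_id=11: rate_bp >= 1430 or status in ('paid', 'grace', 'default') → 51
loan_id=12: ELSE → -41
loan_id=13: rate_bp >= 1430 or status in ('paid', 'grace', 'default') → 58
loan_id=14: rate_bp >= 1430 or status in ('paid', 'grace', 'default') → 9
loan_id=15: rate_bp >= 674 and ltv < 90 → -56

86, 35, -46, 70, -75, 30, 63, 51, -41, 58, 9, -56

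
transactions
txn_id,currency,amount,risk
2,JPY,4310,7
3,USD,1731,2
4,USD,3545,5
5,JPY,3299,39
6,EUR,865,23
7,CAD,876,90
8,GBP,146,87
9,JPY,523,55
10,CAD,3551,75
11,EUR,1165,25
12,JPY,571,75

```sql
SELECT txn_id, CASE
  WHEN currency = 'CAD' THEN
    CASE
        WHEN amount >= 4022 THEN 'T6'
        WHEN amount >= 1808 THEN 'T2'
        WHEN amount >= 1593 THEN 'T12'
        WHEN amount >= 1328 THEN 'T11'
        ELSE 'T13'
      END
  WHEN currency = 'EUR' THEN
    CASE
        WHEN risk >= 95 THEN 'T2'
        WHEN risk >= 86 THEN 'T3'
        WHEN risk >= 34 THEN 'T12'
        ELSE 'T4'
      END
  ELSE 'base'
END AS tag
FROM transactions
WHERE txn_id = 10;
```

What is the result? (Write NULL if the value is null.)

txn_id = 10: currency=CAD, amount=3551, risk=75.
currency='CAD' → inner[amount >= 1808] → T2

T2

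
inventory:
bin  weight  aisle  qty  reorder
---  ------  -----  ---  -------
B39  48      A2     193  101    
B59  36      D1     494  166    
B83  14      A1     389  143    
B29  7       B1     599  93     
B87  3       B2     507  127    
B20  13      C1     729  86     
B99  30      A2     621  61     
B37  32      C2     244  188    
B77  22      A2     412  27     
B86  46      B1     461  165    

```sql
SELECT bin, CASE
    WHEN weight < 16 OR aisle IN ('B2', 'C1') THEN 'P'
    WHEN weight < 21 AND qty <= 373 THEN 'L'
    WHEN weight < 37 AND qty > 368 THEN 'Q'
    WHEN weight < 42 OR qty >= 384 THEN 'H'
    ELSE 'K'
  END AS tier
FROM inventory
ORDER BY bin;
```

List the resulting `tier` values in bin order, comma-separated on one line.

P, P, H, K, Q, Q, P, H, P, Q

bin=B20: weight < 16 OR aisle IN ('B2', 'C1') → P
bin=B29: weight < 16 OR aisle IN ('B2', 'C1') → P
bin=B37: weight < 42 OR qty >= 384 → H
bin=B39: ELSE → K
bin=B59: weight < 37 AND qty > 368 → Q
bin=B77: weight < 37 AND qty > 368 → Q
bin=B83: weight < 16 OR aisle IN ('B2', 'C1') → P
bin=B86: weight < 42 OR qty >= 384 → H
bin=B87: weight < 16 OR aisle IN ('B2', 'C1') → P
bin=B99: weight < 37 AND qty > 368 → Q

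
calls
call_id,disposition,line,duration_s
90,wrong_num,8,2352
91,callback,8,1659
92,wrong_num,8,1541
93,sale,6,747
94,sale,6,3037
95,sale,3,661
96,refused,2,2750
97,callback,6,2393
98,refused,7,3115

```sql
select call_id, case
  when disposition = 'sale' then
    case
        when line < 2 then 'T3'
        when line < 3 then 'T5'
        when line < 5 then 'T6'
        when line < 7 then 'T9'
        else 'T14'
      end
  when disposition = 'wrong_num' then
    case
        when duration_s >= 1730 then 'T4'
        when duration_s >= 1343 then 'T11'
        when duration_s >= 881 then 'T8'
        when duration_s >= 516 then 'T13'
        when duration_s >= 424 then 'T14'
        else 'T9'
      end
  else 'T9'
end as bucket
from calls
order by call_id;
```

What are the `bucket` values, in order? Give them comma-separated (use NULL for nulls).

call_id=90: disposition='wrong_num' → inner[duration_s >= 1730] → T4
call_id=91: disposition='callback' → outer ELSE → T9
call_id=92: disposition='wrong_num' → inner[duration_s >= 1343] → T11
call_id=93: disposition='sale' → inner[line < 7] → T9
call_id=94: disposition='sale' → inner[line < 7] → T9
call_id=95: disposition='sale' → inner[line < 5] → T6
call_id=96: disposition='refused' → outer ELSE → T9
call_id=97: disposition='callback' → outer ELSE → T9
call_id=98: disposition='refused' → outer ELSE → T9

T4, T9, T11, T9, T9, T6, T9, T9, T9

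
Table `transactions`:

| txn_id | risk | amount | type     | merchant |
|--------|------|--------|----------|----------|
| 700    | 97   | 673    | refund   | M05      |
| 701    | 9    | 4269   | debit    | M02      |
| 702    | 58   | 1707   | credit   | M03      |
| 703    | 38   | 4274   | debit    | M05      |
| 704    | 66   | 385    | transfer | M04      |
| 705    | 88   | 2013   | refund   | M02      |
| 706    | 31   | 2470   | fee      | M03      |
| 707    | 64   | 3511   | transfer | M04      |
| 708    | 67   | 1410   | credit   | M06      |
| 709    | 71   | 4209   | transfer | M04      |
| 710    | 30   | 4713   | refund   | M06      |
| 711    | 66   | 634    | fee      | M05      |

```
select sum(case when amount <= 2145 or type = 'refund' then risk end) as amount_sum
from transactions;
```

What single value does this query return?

txn_id=700: ✓ → 97
txn_id=701: ✗
txn_id=702: ✓ → 58
txn_id=703: ✗
txn_id=704: ✓ → 66
txn_id=705: ✓ → 88
txn_id=706: ✗
txn_id=707: ✗
txn_id=708: ✓ → 67
txn_id=709: ✗
txn_id=710: ✓ → 30
txn_id=711: ✓ → 66
amount_sum = 97 + 58 + 66 + 88 + 67 + 30 + 66 = 472

472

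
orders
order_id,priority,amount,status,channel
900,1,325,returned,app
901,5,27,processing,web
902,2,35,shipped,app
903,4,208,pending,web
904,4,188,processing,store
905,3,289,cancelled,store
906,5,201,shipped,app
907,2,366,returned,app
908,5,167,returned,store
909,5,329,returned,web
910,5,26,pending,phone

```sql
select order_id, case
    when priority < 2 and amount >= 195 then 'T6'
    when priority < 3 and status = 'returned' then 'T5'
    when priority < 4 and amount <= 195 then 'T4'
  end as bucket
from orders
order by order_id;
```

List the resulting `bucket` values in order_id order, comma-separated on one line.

order_id=900: priority < 2 and amount >= 195 → T6
order_id=901: (no match → NULL) → NULL
order_id=902: priority < 4 and amount <= 195 → T4
order_id=903: (no match → NULL) → NULL
order_id=904: (no match → NULL) → NULL
order_id=905: (no match → NULL) → NULL
order_id=906: (no match → NULL) → NULL
order_id=907: priority < 3 and status = 'returned' → T5
order_id=908: (no match → NULL) → NULL
order_id=909: (no match → NULL) → NULL
order_id=910: (no match → NULL) → NULL

T6, NULL, T4, NULL, NULL, NULL, NULL, T5, NULL, NULL, NULL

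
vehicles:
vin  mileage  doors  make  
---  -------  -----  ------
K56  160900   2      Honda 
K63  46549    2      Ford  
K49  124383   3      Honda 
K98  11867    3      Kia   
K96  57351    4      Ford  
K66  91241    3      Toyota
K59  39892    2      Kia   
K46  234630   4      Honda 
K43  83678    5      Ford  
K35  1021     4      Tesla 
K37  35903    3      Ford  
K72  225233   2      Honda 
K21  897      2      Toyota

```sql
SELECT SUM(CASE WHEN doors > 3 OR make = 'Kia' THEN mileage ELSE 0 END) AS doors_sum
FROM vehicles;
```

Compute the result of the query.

428439

vin=K56: ✗
vin=K63: ✗
vin=K49: ✗
vin=K98: ✓ → 11867
vin=K96: ✓ → 57351
vin=K66: ✗
vin=K59: ✓ → 39892
vin=K46: ✓ → 234630
vin=K43: ✓ → 83678
vin=K35: ✓ → 1021
vin=K37: ✗
vin=K72: ✗
vin=K21: ✗
doors_sum = 11867 + 57351 + 39892 + 234630 + 83678 + 1021 = 428439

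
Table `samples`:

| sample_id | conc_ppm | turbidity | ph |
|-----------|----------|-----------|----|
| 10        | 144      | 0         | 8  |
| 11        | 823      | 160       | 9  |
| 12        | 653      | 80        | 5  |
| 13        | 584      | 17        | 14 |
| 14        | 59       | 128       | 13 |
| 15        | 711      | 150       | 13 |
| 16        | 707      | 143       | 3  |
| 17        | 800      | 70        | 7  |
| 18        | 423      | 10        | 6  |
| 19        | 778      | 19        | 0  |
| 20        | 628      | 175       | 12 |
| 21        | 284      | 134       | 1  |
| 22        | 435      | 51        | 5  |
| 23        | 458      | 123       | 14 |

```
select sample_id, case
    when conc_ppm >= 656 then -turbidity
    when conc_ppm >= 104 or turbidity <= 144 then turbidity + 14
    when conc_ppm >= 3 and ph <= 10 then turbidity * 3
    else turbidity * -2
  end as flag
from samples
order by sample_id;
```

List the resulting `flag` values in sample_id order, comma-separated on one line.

14, -160, 94, 31, 142, -150, -143, -70, 24, -19, 189, 148, 65, 137

sample_id=10: conc_ppm >= 104 or turbidity <= 144 → 14
sample_id=11: conc_ppm >= 656 → -160
sample_id=12: conc_ppm >= 104 or turbidity <= 144 → 94
sample_id=13: conc_ppm >= 104 or turbidity <= 144 → 31
sample_id=14: conc_ppm >= 104 or turbidity <= 144 → 142
sample_id=15: conc_ppm >= 656 → -150
sample_id=16: conc_ppm >= 656 → -143
sample_id=17: conc_ppm >= 656 → -70
sample_id=18: conc_ppm >= 104 or turbidity <= 144 → 24
sample_id=19: conc_ppm >= 656 → -19
sample_id=20: conc_ppm >= 104 or turbidity <= 144 → 189
sample_id=21: conc_ppm >= 104 or turbidity <= 144 → 148
sample_id=22: conc_ppm >= 104 or turbidity <= 144 → 65
sample_id=23: conc_ppm >= 104 or turbidity <= 144 → 137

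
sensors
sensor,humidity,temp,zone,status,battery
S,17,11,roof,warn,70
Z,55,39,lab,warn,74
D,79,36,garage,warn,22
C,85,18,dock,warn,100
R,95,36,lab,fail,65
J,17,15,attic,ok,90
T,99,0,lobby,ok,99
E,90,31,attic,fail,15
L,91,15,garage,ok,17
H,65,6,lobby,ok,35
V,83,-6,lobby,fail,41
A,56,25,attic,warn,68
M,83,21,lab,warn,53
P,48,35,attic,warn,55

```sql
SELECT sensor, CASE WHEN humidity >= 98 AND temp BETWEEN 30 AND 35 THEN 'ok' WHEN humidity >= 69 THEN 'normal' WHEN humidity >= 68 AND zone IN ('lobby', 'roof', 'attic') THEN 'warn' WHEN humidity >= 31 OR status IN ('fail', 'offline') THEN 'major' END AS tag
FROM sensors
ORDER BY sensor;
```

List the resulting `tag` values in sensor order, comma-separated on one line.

major, normal, normal, normal, major, NULL, normal, normal, major, normal, NULL, normal, normal, major

sensor=A: humidity >= 31 OR status IN ('fail', 'offline') → major
sensor=C: humidity >= 69 → normal
sensor=D: humidity >= 69 → normal
sensor=E: humidity >= 69 → normal
sensor=H: humidity >= 31 OR status IN ('fail', 'offline') → major
sensor=J: (no match → NULL) → NULL
sensor=L: humidity >= 69 → normal
sensor=M: humidity >= 69 → normal
sensor=P: humidity >= 31 OR status IN ('fail', 'offline') → major
sensor=R: humidity >= 69 → normal
sensor=S: (no match → NULL) → NULL
sensor=T: humidity >= 69 → normal
sensor=V: humidity >= 69 → normal
sensor=Z: humidity >= 31 OR status IN ('fail', 'offline') → major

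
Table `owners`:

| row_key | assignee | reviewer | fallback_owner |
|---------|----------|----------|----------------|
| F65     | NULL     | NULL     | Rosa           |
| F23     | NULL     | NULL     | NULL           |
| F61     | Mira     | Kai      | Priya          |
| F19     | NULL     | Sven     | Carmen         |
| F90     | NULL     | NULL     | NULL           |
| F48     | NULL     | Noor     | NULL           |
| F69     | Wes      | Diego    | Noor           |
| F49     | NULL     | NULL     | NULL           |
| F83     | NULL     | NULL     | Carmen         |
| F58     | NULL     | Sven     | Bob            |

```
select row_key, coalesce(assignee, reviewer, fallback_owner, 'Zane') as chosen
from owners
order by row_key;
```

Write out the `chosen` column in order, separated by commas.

row_key=F19: assignee=NULL, reviewer=Sven → Sven
row_key=F23: assignee=NULL, reviewer=NULL, fallback_owner=NULL, → literal Zane → Zane
row_key=F48: assignee=NULL, reviewer=Noor → Noor
row_key=F49: assignee=NULL, reviewer=NULL, fallback_owner=NULL, → literal Zane → Zane
row_key=F58: assignee=NULL, reviewer=Sven → Sven
row_key=F61: assignee=Mira → Mira
row_key=F65: assignee=NULL, reviewer=NULL, fallback_owner=Rosa → Rosa
row_key=F69: assignee=Wes → Wes
row_key=F83: assignee=NULL, reviewer=NULL, fallback_owner=Carmen → Carmen
row_key=F90: assignee=NULL, reviewer=NULL, fallback_owner=NULL, → literal Zane → Zane

Sven, Zane, Noor, Zane, Sven, Mira, Rosa, Wes, Carmen, Zane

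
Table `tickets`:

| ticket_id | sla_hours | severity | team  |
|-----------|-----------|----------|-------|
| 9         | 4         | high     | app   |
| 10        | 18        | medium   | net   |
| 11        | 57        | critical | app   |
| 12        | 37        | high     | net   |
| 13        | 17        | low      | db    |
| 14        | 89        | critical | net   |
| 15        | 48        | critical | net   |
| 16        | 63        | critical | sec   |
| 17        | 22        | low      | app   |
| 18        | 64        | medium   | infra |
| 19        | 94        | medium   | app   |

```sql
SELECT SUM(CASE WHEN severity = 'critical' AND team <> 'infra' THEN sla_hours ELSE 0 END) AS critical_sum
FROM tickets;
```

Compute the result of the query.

257

ticket_id=9: ✗
ticket_id=10: ✗
ticket_id=11: ✓ → 57
ticket_id=12: ✗
ticket_id=13: ✗
ticket_id=14: ✓ → 89
ticket_id=15: ✓ → 48
ticket_id=16: ✓ → 63
ticket_id=17: ✗
ticket_id=18: ✗
ticket_id=19: ✗
critical_sum = 57 + 89 + 48 + 63 = 257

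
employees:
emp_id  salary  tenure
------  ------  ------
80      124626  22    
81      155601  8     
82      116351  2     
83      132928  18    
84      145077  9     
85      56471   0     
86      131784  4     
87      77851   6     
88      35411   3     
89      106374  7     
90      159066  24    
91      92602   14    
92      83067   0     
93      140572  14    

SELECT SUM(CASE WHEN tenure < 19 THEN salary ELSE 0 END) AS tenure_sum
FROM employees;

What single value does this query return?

emp_id=80: ✗
emp_id=81: ✓ → 155601
emp_id=82: ✓ → 116351
emp_id=83: ✓ → 132928
emp_id=84: ✓ → 145077
emp_id=85: ✓ → 56471
emp_id=86: ✓ → 131784
emp_id=87: ✓ → 77851
emp_id=88: ✓ → 35411
emp_id=89: ✓ → 106374
emp_id=90: ✗
emp_id=91: ✓ → 92602
emp_id=92: ✓ → 83067
emp_id=93: ✓ → 140572
tenure_sum = 155601 + 116351 + 132928 + 145077 + 56471 + 131784 + 77851 + 35411 + 106374 + 92602 + 83067 + 140572 = 1274089

1274089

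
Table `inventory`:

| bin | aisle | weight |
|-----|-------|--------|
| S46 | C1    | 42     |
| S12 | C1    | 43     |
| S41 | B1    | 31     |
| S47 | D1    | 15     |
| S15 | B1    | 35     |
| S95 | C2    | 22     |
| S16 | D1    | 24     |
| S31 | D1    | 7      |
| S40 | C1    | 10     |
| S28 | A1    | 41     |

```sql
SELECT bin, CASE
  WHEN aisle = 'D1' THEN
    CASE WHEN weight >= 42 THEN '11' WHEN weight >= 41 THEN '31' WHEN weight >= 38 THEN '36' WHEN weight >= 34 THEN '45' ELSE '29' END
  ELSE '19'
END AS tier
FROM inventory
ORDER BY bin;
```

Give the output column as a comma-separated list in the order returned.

19, 19, 29, 19, 29, 19, 19, 19, 29, 19

bin=S12: aisle='C1' → outer ELSE → 19
bin=S15: aisle='B1' → outer ELSE → 19
bin=S16: aisle='D1' → inner[ELSE] → 29
bin=S28: aisle='A1' → outer ELSE → 19
bin=S31: aisle='D1' → inner[ELSE] → 29
bin=S40: aisle='C1' → outer ELSE → 19
bin=S41: aisle='B1' → outer ELSE → 19
bin=S46: aisle='C1' → outer ELSE → 19
bin=S47: aisle='D1' → inner[ELSE] → 29
bin=S95: aisle='C2' → outer ELSE → 19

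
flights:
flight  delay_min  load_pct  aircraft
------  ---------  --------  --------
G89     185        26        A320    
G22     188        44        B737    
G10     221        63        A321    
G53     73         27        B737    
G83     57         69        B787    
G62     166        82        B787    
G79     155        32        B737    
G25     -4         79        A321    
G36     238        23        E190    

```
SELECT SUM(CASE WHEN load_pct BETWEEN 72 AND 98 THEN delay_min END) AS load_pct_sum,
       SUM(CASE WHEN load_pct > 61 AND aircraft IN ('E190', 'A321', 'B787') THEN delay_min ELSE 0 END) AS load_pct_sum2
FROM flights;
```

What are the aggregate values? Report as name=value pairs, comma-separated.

[load_pct_sum: load_pct BETWEEN 72 AND 98]
flight=G89: ✗
flight=G22: ✗
flight=G10: ✗
flight=G53: ✗
flight=G83: ✗
flight=G62: ✓ → 166
flight=G79: ✗
flight=G25: ✓ → -4
flight=G36: ✗
load_pct_sum = 166 + -4 = 162
—
[load_pct_sum2: load_pct > 61 AND aircraft IN ('E190', 'A321', 'B787')]
flight=G89: ✗
flight=G22: ✗
flight=G10: ✓ → 221
flight=G53: ✗
flight=G83: ✓ → 57
flight=G62: ✓ → 166
flight=G79: ✗
flight=G25: ✓ → -4
flight=G36: ✗
load_pct_sum2 = 221 + 57 + 166 + -4 = 440

load_pct_sum=162, load_pct_sum2=440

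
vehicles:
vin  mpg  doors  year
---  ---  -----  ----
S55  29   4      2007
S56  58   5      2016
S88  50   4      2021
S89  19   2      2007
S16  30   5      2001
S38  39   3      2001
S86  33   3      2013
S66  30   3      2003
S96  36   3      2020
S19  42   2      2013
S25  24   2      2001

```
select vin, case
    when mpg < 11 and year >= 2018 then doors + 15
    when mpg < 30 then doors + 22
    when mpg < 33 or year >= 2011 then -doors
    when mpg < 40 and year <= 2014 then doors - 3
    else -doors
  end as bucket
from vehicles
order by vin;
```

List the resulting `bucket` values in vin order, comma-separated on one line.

vin=S16: mpg < 33 or year >= 2011 → -5
vin=S19: mpg < 33 or year >= 2011 → -2
vin=S25: mpg < 30 → 24
vin=S38: mpg < 40 and year <= 2014 → 0
vin=S55: mpg < 30 → 26
vin=S56: mpg < 33 or year >= 2011 → -5
vin=S66: mpg < 33 or year >= 2011 → -3
vin=S86: mpg < 33 or year >= 2011 → -3
vin=S88: mpg < 33 or year >= 2011 → -4
vin=S89: mpg < 30 → 24
vin=S96: mpg < 33 or year >= 2011 → -3

-5, -2, 24, 0, 26, -5, -3, -3, -4, 24, -3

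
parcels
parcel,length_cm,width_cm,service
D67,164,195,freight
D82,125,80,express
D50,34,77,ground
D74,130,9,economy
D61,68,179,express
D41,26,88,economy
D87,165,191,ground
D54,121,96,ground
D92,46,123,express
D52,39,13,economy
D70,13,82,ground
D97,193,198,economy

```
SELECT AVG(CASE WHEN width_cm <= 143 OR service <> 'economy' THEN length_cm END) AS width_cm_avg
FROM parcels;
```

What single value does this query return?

parcel=D67: ✓ → 164
parcel=D82: ✓ → 125
parcel=D50: ✓ → 34
parcel=D74: ✓ → 130
parcel=D61: ✓ → 68
parcel=D41: ✓ → 26
parcel=D87: ✓ → 165
parcel=D54: ✓ → 121
parcel=D92: ✓ → 46
parcel=D52: ✓ → 39
parcel=D70: ✓ → 13
parcel=D97: ✗
width_cm_avg = (164 + 125 + 34 + 130 + 68 + 26 + 165 + 121 + 46 + 39 + 13) / 11 = 84.6363636364

84.6363636364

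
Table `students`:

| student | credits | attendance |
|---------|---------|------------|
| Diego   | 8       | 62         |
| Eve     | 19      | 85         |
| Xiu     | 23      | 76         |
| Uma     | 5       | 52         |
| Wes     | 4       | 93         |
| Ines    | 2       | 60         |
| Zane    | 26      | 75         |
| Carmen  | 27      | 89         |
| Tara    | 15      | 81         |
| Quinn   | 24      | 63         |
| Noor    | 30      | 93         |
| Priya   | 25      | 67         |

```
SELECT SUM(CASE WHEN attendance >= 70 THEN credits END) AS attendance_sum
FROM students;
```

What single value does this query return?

student=Diego: ✗
student=Eve: ✓ → 19
student=Xiu: ✓ → 23
student=Uma: ✗
student=Wes: ✓ → 4
student=Ines: ✗
student=Zane: ✓ → 26
student=Carmen: ✓ → 27
student=Tara: ✓ → 15
student=Quinn: ✗
student=Noor: ✓ → 30
student=Priya: ✗
attendance_sum = 19 + 23 + 4 + 26 + 27 + 15 + 30 = 144

144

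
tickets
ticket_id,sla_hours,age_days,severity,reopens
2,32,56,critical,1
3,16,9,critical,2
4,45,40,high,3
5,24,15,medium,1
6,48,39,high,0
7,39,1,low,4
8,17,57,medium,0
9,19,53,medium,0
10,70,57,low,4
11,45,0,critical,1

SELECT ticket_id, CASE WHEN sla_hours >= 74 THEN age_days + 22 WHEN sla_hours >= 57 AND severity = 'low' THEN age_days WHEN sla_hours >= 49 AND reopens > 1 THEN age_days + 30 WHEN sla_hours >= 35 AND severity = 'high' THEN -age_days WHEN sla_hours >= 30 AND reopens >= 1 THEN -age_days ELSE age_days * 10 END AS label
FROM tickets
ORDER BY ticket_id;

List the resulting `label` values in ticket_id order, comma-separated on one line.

-56, 90, -40, 150, -39, -1, 570, 530, 57, 0

ticket_id=2: sla_hours >= 30 AND reopens >= 1 → -56
ticket_id=3: ELSE → 90
ticket_id=4: sla_hours >= 35 AND severity = 'high' → -40
ticket_id=5: ELSE → 150
ticket_id=6: sla_hours >= 35 AND severity = 'high' → -39
ticket_id=7: sla_hours >= 30 AND reopens >= 1 → -1
ticket_id=8: ELSE → 570
ticket_id=9: ELSE → 530
ticket_id=10: sla_hours >= 57 AND severity = 'low' → 57
ticket_id=11: sla_hours >= 30 AND reopens >= 1 → 0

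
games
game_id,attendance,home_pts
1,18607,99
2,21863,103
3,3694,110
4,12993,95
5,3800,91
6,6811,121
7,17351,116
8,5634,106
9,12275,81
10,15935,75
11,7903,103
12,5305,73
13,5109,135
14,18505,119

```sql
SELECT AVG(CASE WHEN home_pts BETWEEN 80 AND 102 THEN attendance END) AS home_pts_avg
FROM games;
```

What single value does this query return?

game_id=1: ✓ → 18607
game_id=2: ✗
game_id=3: ✗
game_id=4: ✓ → 12993
game_id=5: ✓ → 3800
game_id=6: ✗
game_id=7: ✗
game_id=8: ✗
game_id=9: ✓ → 12275
game_id=10: ✗
game_id=11: ✗
game_id=12: ✗
game_id=13: ✗
game_id=14: ✗
home_pts_avg = (18607 + 12993 + 3800 + 12275) / 4 = 11918.75

11918.75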